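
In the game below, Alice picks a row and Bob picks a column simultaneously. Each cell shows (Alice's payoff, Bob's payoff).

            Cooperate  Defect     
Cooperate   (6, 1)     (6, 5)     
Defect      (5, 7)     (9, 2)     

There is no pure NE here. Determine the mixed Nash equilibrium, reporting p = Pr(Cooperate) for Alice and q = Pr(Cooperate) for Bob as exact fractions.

p = 5/9, q = 3/4

In a mixed NE each player is indifferent between their pure strategies, so the opponent's mix sets the indifference.
Bob indifferent between Cooperate and Defect: p·1 + (1−p)·7 = p·5 + (1−p)·2 ⟹ 7 + (-6)p = 2 + 3p ⟹ p = 5/9.
Alice indifferent between Cooperate and Defect: q·6 + (1−q)·6 = q·5 + (1−q)·9 ⟹ 6 + 0q = 9 + (-4)q ⟹ q = 3/4.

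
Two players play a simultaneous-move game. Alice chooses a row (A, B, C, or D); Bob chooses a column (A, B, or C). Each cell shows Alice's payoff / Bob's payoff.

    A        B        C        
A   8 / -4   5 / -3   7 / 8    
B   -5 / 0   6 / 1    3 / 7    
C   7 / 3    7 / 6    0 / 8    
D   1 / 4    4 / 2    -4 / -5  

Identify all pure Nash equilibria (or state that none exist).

Find each player's best response to every opponent strategy; NE are the intersections.
Alice's best responses — vs A: A (payoff 8); vs B: C (payoff 7); vs C: A (payoff 7).
Bob's best responses — vs A: C (payoff 8); vs B: C (payoff 7); vs C: C (payoff 8); vs D: A (payoff 4).
The only mutual best response is (A, C); neither player gains by switching there.

(A, C)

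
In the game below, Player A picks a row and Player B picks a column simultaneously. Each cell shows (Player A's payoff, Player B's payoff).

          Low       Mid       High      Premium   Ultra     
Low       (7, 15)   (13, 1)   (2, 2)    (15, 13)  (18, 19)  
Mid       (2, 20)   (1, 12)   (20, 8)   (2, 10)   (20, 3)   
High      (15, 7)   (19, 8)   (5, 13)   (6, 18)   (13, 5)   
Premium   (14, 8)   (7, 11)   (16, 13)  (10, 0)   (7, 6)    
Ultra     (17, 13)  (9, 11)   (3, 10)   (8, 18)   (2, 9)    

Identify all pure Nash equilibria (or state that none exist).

A profile is a Nash equilibrium when each player is best-responding to the other.
Player A's best responses — vs Low: Ultra (payoff 17); vs Mid: High (payoff 19); vs High: Mid (payoff 20); vs Premium: Low (payoff 15); vs Ultra: Mid (payoff 20).
Player B's best responses — vs Low: Ultra (payoff 19); vs Mid: Low (payoff 20); vs High: Premium (payoff 18); vs Premium: High (payoff 13); vs Ultra: Premium (payoff 18).
No cell has both players best-responding. For instance, Player A's best reply to Ultra is Mid, but against Mid Player B prefers Low over Ultra.

No pure-strategy Nash equilibrium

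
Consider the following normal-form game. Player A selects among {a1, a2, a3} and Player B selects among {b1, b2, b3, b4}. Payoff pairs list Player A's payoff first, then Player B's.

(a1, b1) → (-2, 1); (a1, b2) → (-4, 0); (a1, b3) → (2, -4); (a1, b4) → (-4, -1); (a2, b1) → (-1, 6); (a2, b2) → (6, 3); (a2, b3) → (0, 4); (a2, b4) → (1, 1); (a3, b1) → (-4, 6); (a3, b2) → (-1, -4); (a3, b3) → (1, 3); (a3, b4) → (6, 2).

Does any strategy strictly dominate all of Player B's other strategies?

b1

A strategy is strictly dominant if it gives Player B a strictly higher payoff than every other strategy, against every choice by the opponent.
b1 strictly dominates: vs a1: 1 > each of {0, -4, -1}; vs a2: 6 > each of {3, 4, 1}; vs a3: 6 > each of {-4, 3, 2}.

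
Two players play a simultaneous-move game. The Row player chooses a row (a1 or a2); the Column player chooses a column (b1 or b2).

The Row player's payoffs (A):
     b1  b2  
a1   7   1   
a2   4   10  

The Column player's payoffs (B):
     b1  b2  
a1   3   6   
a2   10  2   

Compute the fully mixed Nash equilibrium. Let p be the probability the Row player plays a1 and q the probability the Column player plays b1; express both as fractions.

In a mixed NE each player is indifferent between their pure strategies, so the opponent's mix sets the indifference.
The Column player indifferent between b1 and b2: p·3 + (1−p)·10 = p·6 + (1−p)·2 ⟹ 10 + (-7)p = 2 + 4p ⟹ p = 8/11.
The Row player indifferent between a1 and a2: q·7 + (1−q)·1 = q·4 + (1−q)·10 ⟹ 1 + 6q = 10 + (-6)q ⟹ q = 3/4.

p = 8/11, q = 3/4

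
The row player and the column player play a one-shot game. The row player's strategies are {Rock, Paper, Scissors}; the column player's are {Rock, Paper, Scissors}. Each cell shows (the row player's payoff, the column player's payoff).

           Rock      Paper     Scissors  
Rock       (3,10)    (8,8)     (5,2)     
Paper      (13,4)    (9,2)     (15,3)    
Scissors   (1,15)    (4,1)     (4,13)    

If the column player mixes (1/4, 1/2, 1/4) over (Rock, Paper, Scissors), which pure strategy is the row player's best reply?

The row player's best reply maximizes expected payoff against the mix.
Rock: (1/4)·3 + (1/2)·8 + (1/4)·5 = 6
Paper: (1/4)·13 + (1/2)·9 + (1/4)·15 = 23/2
Scissors: (1/4)·1 + (1/2)·4 + (1/4)·4 = 13/4
Highest expected payoff is 23/2, from Paper.

Paper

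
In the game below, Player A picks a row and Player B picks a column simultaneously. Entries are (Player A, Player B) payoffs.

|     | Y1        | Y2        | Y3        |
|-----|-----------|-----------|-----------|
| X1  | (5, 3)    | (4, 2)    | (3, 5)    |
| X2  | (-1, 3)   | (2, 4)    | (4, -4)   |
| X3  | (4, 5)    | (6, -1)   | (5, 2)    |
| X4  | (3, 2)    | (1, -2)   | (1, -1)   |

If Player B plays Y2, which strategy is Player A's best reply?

X3

With Player B fixed at Y2, Player A's payoffs are: X1 → 4, X2 → 2, X3 → 6, X4 → 1.
The maximum is 6, achieved by X3.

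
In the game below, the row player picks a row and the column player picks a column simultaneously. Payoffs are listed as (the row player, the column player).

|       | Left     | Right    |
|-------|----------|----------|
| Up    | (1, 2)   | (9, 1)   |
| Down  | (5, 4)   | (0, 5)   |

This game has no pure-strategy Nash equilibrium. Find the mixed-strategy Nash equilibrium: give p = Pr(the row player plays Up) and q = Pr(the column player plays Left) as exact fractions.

p = 1/2, q = 9/13

In a mixed NE each player is indifferent between their pure strategies, so the opponent's mix sets the indifference.
The column player indifferent between Left and Right: p·2 + (1−p)·4 = p·1 + (1−p)·5 ⟹ 4 + (-2)p = 5 + (-4)p ⟹ p = 1/2.
The row player indifferent between Up and Down: q·1 + (1−q)·9 = q·5 + (1−q)·0 ⟹ 9 + (-8)q = 0 + 5q ⟹ q = 9/13.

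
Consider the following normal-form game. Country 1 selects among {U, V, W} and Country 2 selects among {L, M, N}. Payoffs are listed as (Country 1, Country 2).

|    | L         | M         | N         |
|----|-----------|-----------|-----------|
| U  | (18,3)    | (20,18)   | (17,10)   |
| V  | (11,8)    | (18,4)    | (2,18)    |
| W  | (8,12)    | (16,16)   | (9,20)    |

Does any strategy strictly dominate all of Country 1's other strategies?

U

A strategy is strictly dominant if it gives Country 1 a strictly higher payoff than every other strategy, against every choice by the opponent.
U strictly dominates: vs L: 18 > each of {11, 8}; vs M: 20 > each of {18, 16}; vs N: 17 > each of {2, 9}.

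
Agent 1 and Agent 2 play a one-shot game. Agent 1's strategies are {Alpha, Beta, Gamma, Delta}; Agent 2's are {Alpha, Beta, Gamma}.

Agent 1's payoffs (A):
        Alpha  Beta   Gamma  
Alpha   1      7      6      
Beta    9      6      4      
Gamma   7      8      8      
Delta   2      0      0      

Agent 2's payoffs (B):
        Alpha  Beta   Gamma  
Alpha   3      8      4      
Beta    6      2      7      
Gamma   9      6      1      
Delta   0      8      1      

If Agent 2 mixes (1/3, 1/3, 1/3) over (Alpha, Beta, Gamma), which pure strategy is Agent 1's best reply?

Gamma

Compute Agent 1's expected payoff from each pure strategy against the given mix.
Alpha: (1/3)·1 + (1/3)·7 + (1/3)·6 = 14/3
Beta: (1/3)·9 + (1/3)·6 + (1/3)·4 = 19/3
Gamma: (1/3)·7 + (1/3)·8 + (1/3)·8 = 23/3
Delta: (1/3)·2 + (1/3)·0 + (1/3)·0 = 2/3
Highest expected payoff is 23/3, from Gamma.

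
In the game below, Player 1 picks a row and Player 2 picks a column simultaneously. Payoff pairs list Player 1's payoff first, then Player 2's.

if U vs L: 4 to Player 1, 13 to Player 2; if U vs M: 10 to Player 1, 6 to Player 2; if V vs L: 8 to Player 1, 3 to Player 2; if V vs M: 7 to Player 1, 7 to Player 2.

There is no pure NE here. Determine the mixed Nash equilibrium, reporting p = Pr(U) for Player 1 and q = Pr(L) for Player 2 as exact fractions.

Each player's mixing probability is pinned down by making the *other* player indifferent.
Player 2 indifferent between L and M: p·13 + (1−p)·3 = p·6 + (1−p)·7 ⟹ 3 + 10p = 7 + (-1)p ⟹ p = 4/11.
Player 1 indifferent between U and V: q·4 + (1−q)·10 = q·8 + (1−q)·7 ⟹ 10 + (-6)q = 7 + 1q ⟹ q = 3/7.

p = 4/11, q = 3/7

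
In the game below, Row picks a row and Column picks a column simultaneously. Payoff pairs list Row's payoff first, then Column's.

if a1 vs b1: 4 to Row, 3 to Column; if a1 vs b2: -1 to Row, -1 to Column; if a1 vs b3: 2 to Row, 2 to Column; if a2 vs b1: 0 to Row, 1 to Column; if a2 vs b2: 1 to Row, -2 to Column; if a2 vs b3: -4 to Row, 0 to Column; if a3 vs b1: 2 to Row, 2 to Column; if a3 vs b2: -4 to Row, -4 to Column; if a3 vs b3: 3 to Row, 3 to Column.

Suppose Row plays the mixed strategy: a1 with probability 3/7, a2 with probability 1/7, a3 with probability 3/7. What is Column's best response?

Column's best reply maximizes expected payoff against the mix.
b1: (3/7)·3 + (1/7)·1 + (3/7)·2 = 16/7
b2: (3/7)·(-1) + (1/7)·(-2) + (3/7)·(-4) = -17/7
b3: (3/7)·2 + (1/7)·0 + (3/7)·3 = 15/7
Highest expected payoff is 16/7, from b1.

b1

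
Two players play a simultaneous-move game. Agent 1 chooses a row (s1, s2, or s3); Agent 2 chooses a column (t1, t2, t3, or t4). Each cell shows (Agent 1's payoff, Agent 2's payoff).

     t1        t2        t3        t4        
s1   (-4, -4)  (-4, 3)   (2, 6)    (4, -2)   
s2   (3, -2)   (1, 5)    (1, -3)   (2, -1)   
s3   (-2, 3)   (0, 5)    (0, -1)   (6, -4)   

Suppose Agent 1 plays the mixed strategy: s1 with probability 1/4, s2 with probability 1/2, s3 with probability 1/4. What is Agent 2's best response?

Compute Agent 2's expected payoff from each pure strategy against the given mix.
t1: (1/4)·(-4) + (1/2)·(-2) + (1/4)·3 = -5/4
t2: (1/4)·3 + (1/2)·5 + (1/4)·5 = 9/2
t3: (1/4)·6 + (1/2)·(-3) + (1/4)·(-1) = -1/4
t4: (1/4)·(-2) + (1/2)·(-1) + (1/4)·(-4) = -2
Highest expected payoff is 9/2, from t2.

t2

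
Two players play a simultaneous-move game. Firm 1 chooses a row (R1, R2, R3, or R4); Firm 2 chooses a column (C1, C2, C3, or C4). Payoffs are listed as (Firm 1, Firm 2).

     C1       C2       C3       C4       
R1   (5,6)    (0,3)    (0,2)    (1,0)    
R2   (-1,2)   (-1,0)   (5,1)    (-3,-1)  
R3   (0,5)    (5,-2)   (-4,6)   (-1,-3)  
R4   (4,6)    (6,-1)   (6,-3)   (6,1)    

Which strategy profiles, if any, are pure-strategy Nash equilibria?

Check mutual best responses: a cell is a NE iff neither player can gain by unilaterally deviating.
Firm 1's best responses — vs C1: R1 (payoff 5); vs C2: R4 (payoff 6); vs C3: R4 (payoff 6); vs C4: R4 (payoff 6).
Firm 2's best responses — vs R1: C1 (payoff 6); vs R2: C1 (payoff 2); vs R3: C3 (payoff 6); vs R4: C1 (payoff 6).
The only mutual best response is (R1, C1); neither player gains by switching there.

(R1, C1)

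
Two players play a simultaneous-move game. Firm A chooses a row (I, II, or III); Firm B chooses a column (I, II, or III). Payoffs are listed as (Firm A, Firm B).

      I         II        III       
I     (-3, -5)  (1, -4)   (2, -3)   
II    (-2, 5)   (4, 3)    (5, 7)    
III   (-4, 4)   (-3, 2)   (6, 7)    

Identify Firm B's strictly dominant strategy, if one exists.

III

A strategy is strictly dominant if it gives Firm B a strictly higher payoff than every other strategy, against every choice by the opponent.
III strictly dominates: vs I: -3 > each of {-5, -4}; vs II: 7 > each of {5, 3}; vs III: 7 > each of {4, 2}.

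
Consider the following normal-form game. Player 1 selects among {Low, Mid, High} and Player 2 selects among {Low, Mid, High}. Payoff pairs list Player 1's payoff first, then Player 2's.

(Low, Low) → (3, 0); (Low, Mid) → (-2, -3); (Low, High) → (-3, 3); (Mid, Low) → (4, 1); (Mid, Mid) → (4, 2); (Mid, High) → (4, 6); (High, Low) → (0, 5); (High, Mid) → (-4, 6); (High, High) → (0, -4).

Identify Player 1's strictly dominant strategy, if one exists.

Mid

Check whether one of Player 1's strategies beats all alternatives regardless of what the opponent does.
Mid strictly dominates: vs Low: 4 > each of {3, 0}; vs Mid: 4 > each of {-2, -4}; vs High: 4 > each of {-3, 0}.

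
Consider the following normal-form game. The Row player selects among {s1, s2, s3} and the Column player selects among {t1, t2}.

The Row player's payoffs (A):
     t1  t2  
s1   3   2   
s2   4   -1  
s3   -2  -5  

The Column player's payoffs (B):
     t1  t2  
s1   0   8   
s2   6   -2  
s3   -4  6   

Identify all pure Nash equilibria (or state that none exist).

Check mutual best responses: a cell is a NE iff neither player can gain by unilaterally deviating.
The Row player's best responses — vs t1: s2 (payoff 4); vs t2: s1 (payoff 2).
The Column player's best responses — vs s1: t2 (payoff 8); vs s2: t1 (payoff 6); vs s3: t2 (payoff 6).
Mutual best responses occur at (s1, t2) and (s2, t1); at each, neither player gains by switching.

(s1, t2) and (s2, t1)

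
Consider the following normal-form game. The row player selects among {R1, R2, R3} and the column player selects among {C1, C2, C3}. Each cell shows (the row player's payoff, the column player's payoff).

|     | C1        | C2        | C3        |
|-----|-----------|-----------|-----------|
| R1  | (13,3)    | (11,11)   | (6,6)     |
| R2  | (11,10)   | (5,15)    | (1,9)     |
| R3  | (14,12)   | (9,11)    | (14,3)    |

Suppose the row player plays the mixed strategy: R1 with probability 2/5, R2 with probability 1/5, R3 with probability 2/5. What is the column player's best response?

C2

Compute the column player's expected payoff from each pure strategy against the given mix.
C1: (2/5)·3 + (1/5)·10 + (2/5)·12 = 8
C2: (2/5)·11 + (1/5)·15 + (2/5)·11 = 59/5
C3: (2/5)·6 + (1/5)·9 + (2/5)·3 = 27/5
Highest expected payoff is 59/5, from C2.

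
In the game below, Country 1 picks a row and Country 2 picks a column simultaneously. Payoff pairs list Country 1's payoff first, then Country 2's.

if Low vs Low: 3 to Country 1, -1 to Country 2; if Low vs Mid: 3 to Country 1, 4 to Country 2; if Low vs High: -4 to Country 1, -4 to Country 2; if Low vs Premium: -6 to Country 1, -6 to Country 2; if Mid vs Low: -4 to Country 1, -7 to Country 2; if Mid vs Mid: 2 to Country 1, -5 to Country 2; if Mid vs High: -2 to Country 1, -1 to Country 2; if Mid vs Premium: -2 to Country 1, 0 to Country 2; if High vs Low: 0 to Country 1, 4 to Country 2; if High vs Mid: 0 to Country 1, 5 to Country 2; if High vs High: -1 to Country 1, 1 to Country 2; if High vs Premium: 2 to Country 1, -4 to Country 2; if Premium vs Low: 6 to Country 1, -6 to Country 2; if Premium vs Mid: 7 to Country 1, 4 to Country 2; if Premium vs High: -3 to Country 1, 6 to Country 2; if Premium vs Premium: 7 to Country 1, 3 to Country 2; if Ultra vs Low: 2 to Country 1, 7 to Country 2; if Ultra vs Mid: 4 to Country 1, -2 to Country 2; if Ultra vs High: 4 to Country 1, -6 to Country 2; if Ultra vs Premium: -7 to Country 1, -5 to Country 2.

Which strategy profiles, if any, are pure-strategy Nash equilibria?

None

Check mutual best responses: a cell is a NE iff neither player can gain by unilaterally deviating.
Country 1's best responses — vs Low: Premium (payoff 6); vs Mid: Premium (payoff 7); vs High: Ultra (payoff 4); vs Premium: Premium (payoff 7).
Country 2's best responses — vs Low: Mid (payoff 4); vs Mid: Premium (payoff 0); vs High: Mid (payoff 5); vs Premium: High (payoff 6); vs Ultra: Low (payoff 7).
No cell has both players best-responding. For instance, Country 1's best reply to Premium is Premium, but against Premium Country 2 prefers High over Premium.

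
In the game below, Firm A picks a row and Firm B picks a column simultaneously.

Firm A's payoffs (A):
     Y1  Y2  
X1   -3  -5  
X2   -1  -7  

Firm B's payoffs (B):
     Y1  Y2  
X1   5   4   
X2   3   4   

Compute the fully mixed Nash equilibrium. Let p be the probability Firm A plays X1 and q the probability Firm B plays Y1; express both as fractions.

Each player's mixing probability is pinned down by making the *other* player indifferent.
Firm B indifferent between Y1 and Y2: p·5 + (1−p)·3 = p·4 + (1−p)·4 ⟹ 3 + 2p = 4 + 0p ⟹ p = 1/2.
Firm A indifferent between X1 and X2: q·(-3) + (1−q)·(-5) = q·(-1) + (1−q)·(-7) ⟹ (-5) + 2q = (-7) + 6q ⟹ q = 1/2.

p = 1/2, q = 1/2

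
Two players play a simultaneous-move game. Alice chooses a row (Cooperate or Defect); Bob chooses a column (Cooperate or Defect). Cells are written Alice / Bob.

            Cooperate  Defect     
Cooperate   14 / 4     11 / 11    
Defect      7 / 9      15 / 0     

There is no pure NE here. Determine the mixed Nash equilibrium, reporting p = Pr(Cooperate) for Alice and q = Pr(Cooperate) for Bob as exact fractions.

p = 9/16, q = 4/11

In a mixed NE each player is indifferent between their pure strategies, so the opponent's mix sets the indifference.
Bob indifferent between Cooperate and Defect: p·4 + (1−p)·9 = p·11 + (1−p)·0 ⟹ 9 + (-5)p = 0 + 11p ⟹ p = 9/16.
Alice indifferent between Cooperate and Defect: q·14 + (1−q)·11 = q·7 + (1−q)·15 ⟹ 11 + 3q = 15 + (-8)q ⟹ q = 4/11.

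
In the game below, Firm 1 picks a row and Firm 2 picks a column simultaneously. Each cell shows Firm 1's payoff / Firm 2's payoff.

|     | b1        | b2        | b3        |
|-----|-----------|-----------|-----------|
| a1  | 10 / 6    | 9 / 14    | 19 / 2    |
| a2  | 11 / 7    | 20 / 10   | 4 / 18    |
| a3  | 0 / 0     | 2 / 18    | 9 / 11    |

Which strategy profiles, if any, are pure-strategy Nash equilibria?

No pure-strategy Nash equilibrium

Check mutual best responses: a cell is a NE iff neither player can gain by unilaterally deviating.
Firm 1's best responses — vs b1: a2 (payoff 11); vs b2: a2 (payoff 20); vs b3: a1 (payoff 19).
Firm 2's best responses — vs a1: b2 (payoff 14); vs a2: b3 (payoff 18); vs a3: b2 (payoff 18).
No cell has both players best-responding. For instance, Firm 1's best reply to b2 is a2, but against a2 Firm 2 prefers b3 over b2.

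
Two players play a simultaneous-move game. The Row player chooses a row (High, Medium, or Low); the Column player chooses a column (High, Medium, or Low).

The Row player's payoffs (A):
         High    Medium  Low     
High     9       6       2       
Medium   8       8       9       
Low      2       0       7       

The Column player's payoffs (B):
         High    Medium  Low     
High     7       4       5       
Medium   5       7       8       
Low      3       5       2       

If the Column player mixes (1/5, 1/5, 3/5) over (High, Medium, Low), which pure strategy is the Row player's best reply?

Medium

Compute the Row player's expected payoff from each pure strategy against the given mix.
High: (1/5)·9 + (1/5)·6 + (3/5)·2 = 21/5
Medium: (1/5)·8 + (1/5)·8 + (3/5)·9 = 43/5
Low: (1/5)·2 + (1/5)·0 + (3/5)·7 = 23/5
Highest expected payoff is 43/5, from Medium.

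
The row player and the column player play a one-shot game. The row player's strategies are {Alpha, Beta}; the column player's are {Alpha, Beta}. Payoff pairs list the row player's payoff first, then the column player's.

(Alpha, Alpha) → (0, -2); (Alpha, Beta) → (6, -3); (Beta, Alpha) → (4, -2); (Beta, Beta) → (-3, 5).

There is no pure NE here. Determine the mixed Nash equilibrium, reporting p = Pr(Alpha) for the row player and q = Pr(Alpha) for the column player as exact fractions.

p = 7/8, q = 9/13

In a mixed NE each player is indifferent between their pure strategies, so the opponent's mix sets the indifference.
The column player indifferent between Alpha and Beta: p·(-2) + (1−p)·(-2) = p·(-3) + (1−p)·5 ⟹ (-2) + 0p = 5 + (-8)p ⟹ p = 7/8.
The row player indifferent between Alpha and Beta: q·0 + (1−q)·6 = q·4 + (1−q)·(-3) ⟹ 6 + (-6)q = (-3) + 7q ⟹ q = 9/13.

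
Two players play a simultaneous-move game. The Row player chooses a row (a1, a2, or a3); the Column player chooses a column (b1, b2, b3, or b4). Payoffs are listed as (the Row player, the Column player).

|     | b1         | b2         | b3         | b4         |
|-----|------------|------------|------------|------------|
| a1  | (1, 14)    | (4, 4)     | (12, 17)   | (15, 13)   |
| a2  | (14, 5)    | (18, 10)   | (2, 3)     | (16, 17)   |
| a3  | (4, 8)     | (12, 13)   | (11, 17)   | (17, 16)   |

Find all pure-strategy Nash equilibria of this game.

Check mutual best responses: a cell is a NE iff neither player can gain by unilaterally deviating.
The Row player's best responses — vs b1: a2 (payoff 14); vs b2: a2 (payoff 18); vs b3: a1 (payoff 12); vs b4: a3 (payoff 17).
The Column player's best responses — vs a1: b3 (payoff 17); vs a2: b4 (payoff 17); vs a3: b3 (payoff 17).
The only mutual best response is (a1, b3); neither player gains by switching there.

(a1, b3)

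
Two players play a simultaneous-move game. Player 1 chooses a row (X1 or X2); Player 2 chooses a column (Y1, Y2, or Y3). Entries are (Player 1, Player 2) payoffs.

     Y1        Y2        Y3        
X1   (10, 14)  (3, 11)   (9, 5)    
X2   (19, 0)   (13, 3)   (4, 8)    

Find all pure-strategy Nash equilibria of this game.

Check mutual best responses: a cell is a NE iff neither player can gain by unilaterally deviating.
Player 1's best responses — vs Y1: X2 (payoff 19); vs Y2: X2 (payoff 13); vs Y3: X1 (payoff 9).
Player 2's best responses — vs X1: Y1 (payoff 14); vs X2: Y3 (payoff 8).
No cell has both players best-responding. For instance, Player 1's best reply to Y1 is X2, but against X2 Player 2 prefers Y3 over Y1.

There is no pure-strategy Nash equilibrium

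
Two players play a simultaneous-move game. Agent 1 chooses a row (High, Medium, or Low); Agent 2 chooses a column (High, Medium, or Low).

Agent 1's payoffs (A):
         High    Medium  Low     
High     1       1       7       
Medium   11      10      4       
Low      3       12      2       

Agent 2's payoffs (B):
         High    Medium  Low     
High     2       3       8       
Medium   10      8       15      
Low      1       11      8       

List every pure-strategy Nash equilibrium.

(High, Low) and (Low, Medium)

Find each player's best response to every opponent strategy; NE are the intersections.
Agent 1's best responses — vs High: Medium (payoff 11); vs Medium: Low (payoff 12); vs Low: High (payoff 7).
Agent 2's best responses — vs High: Low (payoff 8); vs Medium: Low (payoff 15); vs Low: Medium (payoff 11).
Mutual best responses occur at (High, Low) and (Low, Medium); at each, neither player gains by switching.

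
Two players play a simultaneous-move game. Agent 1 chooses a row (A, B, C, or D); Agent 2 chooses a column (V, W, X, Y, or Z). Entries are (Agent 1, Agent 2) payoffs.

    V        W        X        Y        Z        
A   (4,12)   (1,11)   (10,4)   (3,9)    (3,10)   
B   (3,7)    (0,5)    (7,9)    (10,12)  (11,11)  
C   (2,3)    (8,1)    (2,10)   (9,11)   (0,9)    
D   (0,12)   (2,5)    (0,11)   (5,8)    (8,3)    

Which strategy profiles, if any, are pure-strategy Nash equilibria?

A profile is a Nash equilibrium when each player is best-responding to the other.
Agent 1's best responses — vs V: A (payoff 4); vs W: C (payoff 8); vs X: A (payoff 10); vs Y: B (payoff 10); vs Z: B (payoff 11).
Agent 2's best responses — vs A: V (payoff 12); vs B: Y (payoff 12); vs C: Y (payoff 11); vs D: V (payoff 12).
Mutual best responses occur at (A, V) and (B, Y); at each, neither player gains by switching.

(A, V) and (B, Y)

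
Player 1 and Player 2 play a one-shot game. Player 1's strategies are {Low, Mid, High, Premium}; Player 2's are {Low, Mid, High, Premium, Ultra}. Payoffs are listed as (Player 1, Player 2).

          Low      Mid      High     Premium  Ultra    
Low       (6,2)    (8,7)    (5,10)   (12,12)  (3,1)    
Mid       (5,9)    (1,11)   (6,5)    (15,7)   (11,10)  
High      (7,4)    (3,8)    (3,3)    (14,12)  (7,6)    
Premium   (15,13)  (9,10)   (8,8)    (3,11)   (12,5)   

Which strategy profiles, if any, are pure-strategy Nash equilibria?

(Premium, Low)

Find each player's best response to every opponent strategy; NE are the intersections.
Player 1's best responses — vs Low: Premium (payoff 15); vs Mid: Premium (payoff 9); vs High: Premium (payoff 8); vs Premium: Mid (payoff 15); vs Ultra: Premium (payoff 12).
Player 2's best responses — vs Low: Premium (payoff 12); vs Mid: Mid (payoff 11); vs High: Premium (payoff 12); vs Premium: Low (payoff 13).
The only mutual best response is (Premium, Low); neither player gains by switching there.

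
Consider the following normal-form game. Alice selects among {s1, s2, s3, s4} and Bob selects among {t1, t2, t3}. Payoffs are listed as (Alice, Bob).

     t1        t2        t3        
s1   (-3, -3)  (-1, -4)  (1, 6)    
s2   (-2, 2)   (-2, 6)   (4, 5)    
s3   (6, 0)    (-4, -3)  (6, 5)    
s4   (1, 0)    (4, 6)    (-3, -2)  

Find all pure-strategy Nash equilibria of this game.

(s3, t3) and (s4, t2)

Find each player's best response to every opponent strategy; NE are the intersections.
Alice's best responses — vs t1: s3 (payoff 6); vs t2: s4 (payoff 4); vs t3: s3 (payoff 6).
Bob's best responses — vs s1: t3 (payoff 6); vs s2: t2 (payoff 6); vs s3: t3 (payoff 5); vs s4: t2 (payoff 6).
Mutual best responses occur at (s3, t3) and (s4, t2); at each, neither player gains by switching.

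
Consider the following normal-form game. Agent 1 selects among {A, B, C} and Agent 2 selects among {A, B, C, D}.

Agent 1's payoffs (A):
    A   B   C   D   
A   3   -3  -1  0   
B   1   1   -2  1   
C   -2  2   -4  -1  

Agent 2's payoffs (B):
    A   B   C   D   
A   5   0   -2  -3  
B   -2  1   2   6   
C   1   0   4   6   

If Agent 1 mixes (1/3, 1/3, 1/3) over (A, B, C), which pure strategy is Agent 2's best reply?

D

Agent 2's best reply maximizes expected payoff against the mix.
A: (1/3)·5 + (1/3)·(-2) + (1/3)·1 = 4/3
B: (1/3)·0 + (1/3)·1 + (1/3)·0 = 1/3
C: (1/3)·(-2) + (1/3)·2 + (1/3)·4 = 4/3
D: (1/3)·(-3) + (1/3)·6 + (1/3)·6 = 3
Highest expected payoff is 3, from D.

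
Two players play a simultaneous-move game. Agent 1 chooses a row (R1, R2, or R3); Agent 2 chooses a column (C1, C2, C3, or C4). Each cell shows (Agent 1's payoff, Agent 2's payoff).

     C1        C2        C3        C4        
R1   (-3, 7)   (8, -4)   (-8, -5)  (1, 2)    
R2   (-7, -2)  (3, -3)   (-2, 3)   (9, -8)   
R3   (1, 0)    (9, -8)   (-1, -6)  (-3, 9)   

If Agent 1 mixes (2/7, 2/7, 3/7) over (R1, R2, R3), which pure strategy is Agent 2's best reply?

C4

Agent 2's best reply maximizes expected payoff against the mix.
C1: (2/7)·7 + (2/7)·(-2) + (3/7)·0 = 10/7
C2: (2/7)·(-4) + (2/7)·(-3) + (3/7)·(-8) = -38/7
C3: (2/7)·(-5) + (2/7)·3 + (3/7)·(-6) = -22/7
C4: (2/7)·2 + (2/7)·(-8) + (3/7)·9 = 15/7
Highest expected payoff is 15/7, from C4.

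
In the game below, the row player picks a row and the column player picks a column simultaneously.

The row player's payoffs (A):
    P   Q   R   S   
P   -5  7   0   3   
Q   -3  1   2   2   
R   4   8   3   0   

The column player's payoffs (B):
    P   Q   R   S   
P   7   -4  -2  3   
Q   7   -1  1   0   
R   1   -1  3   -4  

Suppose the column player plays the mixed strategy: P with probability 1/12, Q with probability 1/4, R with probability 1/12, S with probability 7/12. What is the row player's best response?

The row player's best reply maximizes expected payoff against the mix.
P: (1/12)·(-5) + (1/4)·7 + (1/12)·0 + (7/12)·3 = 37/12
Q: (1/12)·(-3) + (1/4)·1 + (1/12)·2 + (7/12)·2 = 4/3
R: (1/12)·4 + (1/4)·8 + (1/12)·3 + (7/12)·0 = 31/12
Highest expected payoff is 37/12, from P.

P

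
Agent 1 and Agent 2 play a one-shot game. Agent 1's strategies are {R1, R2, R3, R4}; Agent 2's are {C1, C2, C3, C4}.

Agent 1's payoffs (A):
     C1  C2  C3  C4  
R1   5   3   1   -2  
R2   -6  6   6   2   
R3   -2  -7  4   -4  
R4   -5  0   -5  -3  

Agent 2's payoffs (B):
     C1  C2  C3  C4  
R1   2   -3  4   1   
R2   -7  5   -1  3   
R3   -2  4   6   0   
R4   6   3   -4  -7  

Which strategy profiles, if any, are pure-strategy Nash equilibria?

(R2, C2)

A profile is a Nash equilibrium when each player is best-responding to the other.
Agent 1's best responses — vs C1: R1 (payoff 5); vs C2: R2 (payoff 6); vs C3: R2 (payoff 6); vs C4: R2 (payoff 2).
Agent 2's best responses — vs R1: C3 (payoff 4); vs R2: C2 (payoff 5); vs R3: C3 (payoff 6); vs R4: C1 (payoff 6).
The only mutual best response is (R2, C2); neither player gains by switching there.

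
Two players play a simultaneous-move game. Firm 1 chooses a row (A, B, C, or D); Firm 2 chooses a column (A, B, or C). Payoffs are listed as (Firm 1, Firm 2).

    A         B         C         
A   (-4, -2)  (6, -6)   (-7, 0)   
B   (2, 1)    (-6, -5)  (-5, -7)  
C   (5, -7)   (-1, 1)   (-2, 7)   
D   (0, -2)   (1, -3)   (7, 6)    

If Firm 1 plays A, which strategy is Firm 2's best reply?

C

With Firm 1 fixed at A, Firm 2's payoffs are: A → -2, B → -6, C → 0.
The maximum is 0, achieved by C.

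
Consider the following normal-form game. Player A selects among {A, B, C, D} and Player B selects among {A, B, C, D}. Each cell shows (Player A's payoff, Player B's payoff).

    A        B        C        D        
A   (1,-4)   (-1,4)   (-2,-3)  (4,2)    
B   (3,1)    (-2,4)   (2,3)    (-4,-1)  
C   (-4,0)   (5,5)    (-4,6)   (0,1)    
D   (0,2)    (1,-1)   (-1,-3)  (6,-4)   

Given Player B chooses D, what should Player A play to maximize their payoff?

With Player B fixed at D, Player A's payoffs are: A → 4, B → -4, C → 0, D → 6.
The maximum is 6, achieved by D.

D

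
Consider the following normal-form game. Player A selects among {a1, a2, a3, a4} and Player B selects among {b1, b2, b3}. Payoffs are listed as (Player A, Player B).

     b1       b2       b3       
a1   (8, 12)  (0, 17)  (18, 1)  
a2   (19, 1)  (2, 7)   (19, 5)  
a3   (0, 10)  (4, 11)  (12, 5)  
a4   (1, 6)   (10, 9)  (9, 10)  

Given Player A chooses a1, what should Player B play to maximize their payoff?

b2

With Player A fixed at a1, Player B's payoffs are: b1 → 12, b2 → 17, b3 → 1.
The maximum is 17, achieved by b2.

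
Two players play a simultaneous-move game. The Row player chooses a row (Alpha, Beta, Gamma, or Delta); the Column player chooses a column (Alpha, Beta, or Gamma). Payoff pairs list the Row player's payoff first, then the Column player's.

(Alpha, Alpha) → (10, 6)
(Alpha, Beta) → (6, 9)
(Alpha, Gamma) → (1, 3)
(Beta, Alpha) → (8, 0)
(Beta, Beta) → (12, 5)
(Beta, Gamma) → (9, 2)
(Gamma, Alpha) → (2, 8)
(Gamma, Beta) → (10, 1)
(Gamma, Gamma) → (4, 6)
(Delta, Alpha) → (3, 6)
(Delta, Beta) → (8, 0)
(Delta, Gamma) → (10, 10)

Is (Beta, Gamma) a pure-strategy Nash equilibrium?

No

Holding the Column player at Gamma: the Row player gets 9 from Beta but could get 10 by switching to Delta. The Row player has a profitable deviation.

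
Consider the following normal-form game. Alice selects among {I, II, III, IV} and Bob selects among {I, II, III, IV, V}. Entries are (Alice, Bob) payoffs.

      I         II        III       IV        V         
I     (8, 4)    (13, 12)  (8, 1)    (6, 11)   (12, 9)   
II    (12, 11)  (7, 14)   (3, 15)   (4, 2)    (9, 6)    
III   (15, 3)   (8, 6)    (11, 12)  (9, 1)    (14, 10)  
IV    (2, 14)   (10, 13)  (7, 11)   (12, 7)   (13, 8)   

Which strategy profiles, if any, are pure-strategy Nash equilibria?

(I, II) and (III, III)

Find each player's best response to every opponent strategy; NE are the intersections.
Alice's best responses — vs I: III (payoff 15); vs II: I (payoff 13); vs III: III (payoff 11); vs IV: IV (payoff 12); vs V: III (payoff 14).
Bob's best responses — vs I: II (payoff 12); vs II: III (payoff 15); vs III: III (payoff 12); vs IV: I (payoff 14).
Mutual best responses occur at (I, II) and (III, III); at each, neither player gains by switching.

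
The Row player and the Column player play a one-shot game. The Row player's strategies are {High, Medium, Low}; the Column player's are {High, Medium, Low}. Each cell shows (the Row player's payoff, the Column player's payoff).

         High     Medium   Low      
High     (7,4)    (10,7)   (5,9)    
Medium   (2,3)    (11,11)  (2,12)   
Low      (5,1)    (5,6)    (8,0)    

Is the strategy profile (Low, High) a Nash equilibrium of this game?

Holding the Column player at High: the Row player gets 5 from Low but could get 7 by switching to High. The Row player has a profitable deviation.

No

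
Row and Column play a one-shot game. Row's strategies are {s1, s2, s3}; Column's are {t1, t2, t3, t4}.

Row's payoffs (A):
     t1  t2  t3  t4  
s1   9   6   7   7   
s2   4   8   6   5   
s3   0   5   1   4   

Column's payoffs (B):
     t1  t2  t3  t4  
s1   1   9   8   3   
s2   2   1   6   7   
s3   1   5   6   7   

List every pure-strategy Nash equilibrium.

No pure-strategy Nash equilibrium

Check mutual best responses: a cell is a NE iff neither player can gain by unilaterally deviating.
Row's best responses — vs t1: s1 (payoff 9); vs t2: s2 (payoff 8); vs t3: s1 (payoff 7); vs t4: s1 (payoff 7).
Column's best responses — vs s1: t2 (payoff 9); vs s2: t4 (payoff 7); vs s3: t4 (payoff 7).
No cell has both players best-responding. For instance, Row's best reply to t1 is s1, but against s1 Column prefers t2 over t1.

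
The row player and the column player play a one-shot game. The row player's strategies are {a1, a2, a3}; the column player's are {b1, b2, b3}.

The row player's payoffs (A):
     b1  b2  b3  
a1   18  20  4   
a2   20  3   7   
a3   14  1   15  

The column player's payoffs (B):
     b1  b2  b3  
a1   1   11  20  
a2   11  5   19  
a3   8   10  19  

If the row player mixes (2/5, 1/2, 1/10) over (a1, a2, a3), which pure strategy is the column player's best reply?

The column player's best reply maximizes expected payoff against the mix.
b1: (2/5)·1 + (1/2)·11 + (1/10)·8 = 67/10
b2: (2/5)·11 + (1/2)·5 + (1/10)·10 = 79/10
b3: (2/5)·20 + (1/2)·19 + (1/10)·19 = 97/5
Highest expected payoff is 97/5, from b3.

b3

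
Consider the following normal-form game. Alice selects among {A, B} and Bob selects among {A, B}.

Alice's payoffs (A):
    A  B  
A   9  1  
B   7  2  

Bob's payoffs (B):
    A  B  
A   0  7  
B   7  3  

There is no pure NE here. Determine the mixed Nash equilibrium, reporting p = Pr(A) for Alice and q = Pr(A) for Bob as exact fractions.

p = 4/11, q = 1/3

In a mixed NE each player is indifferent between their pure strategies, so the opponent's mix sets the indifference.
Bob indifferent between A and B: p·0 + (1−p)·7 = p·7 + (1−p)·3 ⟹ 7 + (-7)p = 3 + 4p ⟹ p = 4/11.
Alice indifferent between A and B: q·9 + (1−q)·1 = q·7 + (1−q)·2 ⟹ 1 + 8q = 2 + 5q ⟹ q = 1/3.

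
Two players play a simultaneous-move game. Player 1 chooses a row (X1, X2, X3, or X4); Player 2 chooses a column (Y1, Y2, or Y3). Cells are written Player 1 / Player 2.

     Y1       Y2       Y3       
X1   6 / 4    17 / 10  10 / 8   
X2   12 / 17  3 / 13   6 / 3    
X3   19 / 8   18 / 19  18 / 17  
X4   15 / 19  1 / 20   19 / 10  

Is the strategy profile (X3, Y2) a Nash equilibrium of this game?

Holding Player 2 at Y2: Player 1 gets 18 from X3, versus 17 from X1, 3 from X2, 1 from X4. No profitable deviation for Player 1.
Holding Player 1 at X3: Player 2 gets 19 from Y2, versus 8 from Y1, 17 from Y3. No profitable deviation for Player 2 either.

Yes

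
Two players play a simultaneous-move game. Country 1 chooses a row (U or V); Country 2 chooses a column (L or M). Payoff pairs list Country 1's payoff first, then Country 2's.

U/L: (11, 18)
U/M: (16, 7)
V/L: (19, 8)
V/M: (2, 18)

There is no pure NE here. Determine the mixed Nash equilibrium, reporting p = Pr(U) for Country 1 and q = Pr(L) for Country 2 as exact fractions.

p = 10/21, q = 7/11

In a mixed NE each player is indifferent between their pure strategies, so the opponent's mix sets the indifference.
Country 2 indifferent between L and M: p·18 + (1−p)·8 = p·7 + (1−p)·18 ⟹ 8 + 10p = 18 + (-11)p ⟹ p = 10/21.
Country 1 indifferent between U and V: q·11 + (1−q)·16 = q·19 + (1−q)·2 ⟹ 16 + (-5)q = 2 + 17q ⟹ q = 7/11.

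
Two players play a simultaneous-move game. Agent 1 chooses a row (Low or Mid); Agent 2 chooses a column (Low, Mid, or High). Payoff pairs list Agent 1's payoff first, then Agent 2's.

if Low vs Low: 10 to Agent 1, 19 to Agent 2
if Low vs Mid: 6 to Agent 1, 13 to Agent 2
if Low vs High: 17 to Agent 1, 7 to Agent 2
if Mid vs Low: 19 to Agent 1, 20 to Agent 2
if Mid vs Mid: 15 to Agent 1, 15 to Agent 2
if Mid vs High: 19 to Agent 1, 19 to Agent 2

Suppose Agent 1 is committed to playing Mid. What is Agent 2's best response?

Low

With Agent 1 fixed at Mid, Agent 2's payoffs are: Low → 20, Mid → 15, High → 19.
The maximum is 20, achieved by Low.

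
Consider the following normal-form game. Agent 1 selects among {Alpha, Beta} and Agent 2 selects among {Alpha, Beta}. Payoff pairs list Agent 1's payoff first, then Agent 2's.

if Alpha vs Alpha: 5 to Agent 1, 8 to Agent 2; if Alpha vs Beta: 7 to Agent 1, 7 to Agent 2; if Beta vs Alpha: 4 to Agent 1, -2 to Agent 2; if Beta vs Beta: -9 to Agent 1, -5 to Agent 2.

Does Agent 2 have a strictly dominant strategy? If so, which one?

Alpha

Check whether one of Agent 2's strategies beats all alternatives regardless of what the opponent does.
Alpha strictly dominates: vs Alpha: 8 > 7; vs Beta: -2 > -5.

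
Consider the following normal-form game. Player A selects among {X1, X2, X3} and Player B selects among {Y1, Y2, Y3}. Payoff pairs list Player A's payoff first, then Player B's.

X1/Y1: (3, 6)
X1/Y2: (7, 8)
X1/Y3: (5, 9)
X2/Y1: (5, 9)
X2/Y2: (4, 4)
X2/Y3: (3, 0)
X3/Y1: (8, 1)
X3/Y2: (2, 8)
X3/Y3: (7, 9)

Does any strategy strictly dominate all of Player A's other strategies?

None

Check whether one of Player A's strategies beats all alternatives regardless of what the opponent does.
X1 is not dominant: against Y1, X2 gives 5 > 3.
X2 is not dominant: against Y1, X3 gives 8 > 5.
X3 is not dominant: against Y2, X1 gives 7 > 2.
No single strategy is best against every opponent action.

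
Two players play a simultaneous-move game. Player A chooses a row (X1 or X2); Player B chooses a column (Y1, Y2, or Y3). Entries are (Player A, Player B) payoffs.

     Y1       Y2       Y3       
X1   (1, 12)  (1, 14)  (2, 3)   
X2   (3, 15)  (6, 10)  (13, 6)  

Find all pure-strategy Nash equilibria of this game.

(X2, Y1)

Check mutual best responses: a cell is a NE iff neither player can gain by unilaterally deviating.
Player A's best responses — vs Y1: X2 (payoff 3); vs Y2: X2 (payoff 6); vs Y3: X2 (payoff 13).
Player B's best responses — vs X1: Y2 (payoff 14); vs X2: Y1 (payoff 15).
The only mutual best response is (X2, Y1); neither player gains by switching there.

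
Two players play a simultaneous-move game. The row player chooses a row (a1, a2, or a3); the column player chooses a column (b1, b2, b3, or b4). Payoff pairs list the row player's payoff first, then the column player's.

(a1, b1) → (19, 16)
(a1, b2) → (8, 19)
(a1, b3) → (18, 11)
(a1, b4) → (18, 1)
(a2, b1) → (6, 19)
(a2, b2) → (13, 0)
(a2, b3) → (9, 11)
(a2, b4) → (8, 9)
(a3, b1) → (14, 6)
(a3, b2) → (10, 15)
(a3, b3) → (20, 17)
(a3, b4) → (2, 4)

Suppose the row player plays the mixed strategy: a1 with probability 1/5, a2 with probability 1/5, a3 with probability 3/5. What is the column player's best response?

The column player's best reply maximizes expected payoff against the mix.
b1: (1/5)·16 + (1/5)·19 + (3/5)·6 = 53/5
b2: (1/5)·19 + (1/5)·0 + (3/5)·15 = 64/5
b3: (1/5)·11 + (1/5)·11 + (3/5)·17 = 73/5
b4: (1/5)·1 + (1/5)·9 + (3/5)·4 = 22/5
Highest expected payoff is 73/5, from b3.

b3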